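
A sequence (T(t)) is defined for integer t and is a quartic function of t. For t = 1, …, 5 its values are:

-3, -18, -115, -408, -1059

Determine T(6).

-2278

Write T(t) = at^4 + bt³ + ct² + dt + e; the 5 given values yield a linear system in the 5 coefficients.
Solving, T(t) = -2t^4 + t³ + 3t² - t - 4.
Then T(6) = -2278.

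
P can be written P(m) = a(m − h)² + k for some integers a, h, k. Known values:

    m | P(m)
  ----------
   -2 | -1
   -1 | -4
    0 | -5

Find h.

0

First differences -3, -1; second difference 2 = 2a, so a = 1.
Expanding, the m-coefficient is −2ah = -2h; matching it to the data gives h = 0, and then k = -5.
So P(m) = 1(m + 0)² − 5.
Hence h = 0.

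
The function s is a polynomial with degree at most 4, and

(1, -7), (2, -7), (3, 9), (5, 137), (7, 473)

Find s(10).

1577

Write s(x) = ax^4 + bx³ + cx² + dx + e; the 5 given values yield a linear system in the 5 coefficients.
Solving, the leading coefficient vanishes, and s(x) = 2x³ - 4x² - 2x - 3.
Then s(10) = 1577.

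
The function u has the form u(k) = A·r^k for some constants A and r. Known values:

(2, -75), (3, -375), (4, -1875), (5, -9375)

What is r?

Consecutive ratio: -375/(-75) = 5, and -1875/(-375) = 5, so r = 5.
Then A·5^2 = -75 gives A = -3, and u(k) = -3·5^k.

5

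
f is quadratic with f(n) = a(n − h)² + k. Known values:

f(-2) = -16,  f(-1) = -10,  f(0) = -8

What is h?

First differences 6, 2; second difference -4 = 2a, so a = -2.
Expanding, the n-coefficient is −2ah = 4h; matching it to the data gives h = 0, and then k = -8.
So f(n) = -2(n + 0)² − 8.
Hence h = 0.

0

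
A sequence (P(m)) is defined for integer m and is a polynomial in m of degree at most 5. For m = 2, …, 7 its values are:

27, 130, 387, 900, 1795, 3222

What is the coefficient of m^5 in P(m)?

Write P(m) = am^5 + bm^4 + cm³ + dm² + em + p; the 6 given values yield a linear system in the 6 coefficients.
Solving, the leading coefficient vanishes, and P(m) = m^4 + 3m³ - 5m² + 6m - 5.
The coefficient of m^5 is 0.

0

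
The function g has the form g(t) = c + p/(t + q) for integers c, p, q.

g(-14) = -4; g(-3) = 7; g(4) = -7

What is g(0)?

(g(t) − c)(t + q) = p for each data point; the three points give a linear system in c and q, then p follows.
Solving: c = -5, q = 2, p = -12, so g(t) = -5 − 12/(t + 2).
Then g(0) = -5 − 12/2 = -11.

-11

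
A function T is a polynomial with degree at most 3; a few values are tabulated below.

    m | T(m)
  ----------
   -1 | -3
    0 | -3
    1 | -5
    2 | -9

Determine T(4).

First differences: 0, -2, -4. Second differences: -2, -2.
Level-2 differences are constant, so T has degree 2.
Fitting a degree-2 polynomial gives T(m) = -m² - m - 3.
Then T(4) = -23.

-23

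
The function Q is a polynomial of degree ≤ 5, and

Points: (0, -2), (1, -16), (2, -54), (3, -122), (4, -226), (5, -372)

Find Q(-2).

-22

First differences: -14, -38, -68, -104, -146. Second differences: -24, -30, -36, -42. Third differences: -6, -6, -6.
Level-3 differences are constant, so Q has degree 3.
Fitting a degree-3 polynomial gives Q(t) = -t³ - 9t² - 4t - 2.
Then Q(-2) = -22.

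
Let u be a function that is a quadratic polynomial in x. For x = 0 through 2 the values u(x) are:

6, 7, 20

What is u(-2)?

40

Write u(x) = ax² + bx + c; the 3 given values yield a linear system in the 3 coefficients.
Solving, u(x) = 6x² - 5x + 6.
Then u(-2) = 40.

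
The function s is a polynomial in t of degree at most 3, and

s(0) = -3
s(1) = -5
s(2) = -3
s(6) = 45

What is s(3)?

3

Write s(t) = at³ + bt² + ct + d; the 4 given values yield a linear system in the 4 coefficients.
Solving, the leading coefficient vanishes, and s(t) = 2t² - 4t - 3.
Then s(3) = 3.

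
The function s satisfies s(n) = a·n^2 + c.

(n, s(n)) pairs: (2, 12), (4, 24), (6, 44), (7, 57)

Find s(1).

9

From s(2) = 12 and s(4) = 24: 4a + c = 12 and 16a + c = 24.
Subtracting: 12a = 12, so a = 1; then c = 12 − 1·4 = 8.
So s(n) = 1n² + 8, and s(1) = 9.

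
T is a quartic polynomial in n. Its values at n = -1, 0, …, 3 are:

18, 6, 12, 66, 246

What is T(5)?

1536

Write T(n) = an^4 + bn³ + cn² + dn + e; the 5 given values yield a linear system in the 5 coefficients.
Solving, T(n) = 2n^4 + n³ + 7n² - 4n + 6.
Then T(5) = 1536.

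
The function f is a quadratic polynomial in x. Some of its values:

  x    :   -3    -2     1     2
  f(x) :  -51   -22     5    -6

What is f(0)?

Write f(x) = ax² + bx + c; the 4 given values yield a linear system in the 3 coefficients.
Solving, f(x) = -5x² + 4x + 6.
The constant term is f(0) = 6.

6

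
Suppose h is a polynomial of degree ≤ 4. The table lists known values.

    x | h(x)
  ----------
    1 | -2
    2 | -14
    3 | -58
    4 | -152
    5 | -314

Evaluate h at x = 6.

-562

First differences: -12, -44, -94, -162. Second differences: -32, -50, -68. Third differences: -18, -18.
Level-3 differences are constant, so h has degree 3.
Fitting a degree-3 polynomial gives h(x) = -3x³ + 2x² + 3x - 4.
Then h(6) = -562.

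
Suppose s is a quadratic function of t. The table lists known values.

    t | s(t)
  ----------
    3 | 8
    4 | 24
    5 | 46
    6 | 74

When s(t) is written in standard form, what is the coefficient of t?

-5

Write s(t) = at² + bt + c; the 4 given values yield a linear system in the 3 coefficients.
Solving, s(t) = 3t² - 5t - 4.
The coefficient of t is -5.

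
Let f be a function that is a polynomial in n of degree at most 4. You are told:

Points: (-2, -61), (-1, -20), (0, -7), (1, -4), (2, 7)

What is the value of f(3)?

44

First differences: 41, 13, 3, 11. Second differences: -28, -10, 8. Third differences: 18, 18.
Level-3 differences are constant, so f has degree 3.
Extending the table by one column gives the next first difference 37, so f(3) = 7 + 37 = 44.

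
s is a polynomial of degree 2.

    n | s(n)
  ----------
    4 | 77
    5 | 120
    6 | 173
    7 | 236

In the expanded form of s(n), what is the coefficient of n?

First differences: 43, 53, 63. Second differences: 10, 10.
Level-2 differences are constant, so s has degree 2.
Fitting a degree-2 polynomial gives s(n) = 5n² - 2n + 5.
The coefficient of n is -2.

-2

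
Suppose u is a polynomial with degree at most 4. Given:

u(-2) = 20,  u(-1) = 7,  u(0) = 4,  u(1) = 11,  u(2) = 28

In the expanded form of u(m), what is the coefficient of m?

First differences: -13, -3, 7, 17. Second differences: 10, 10, 10.
Level-2 differences are constant, so u has degree 2.
Fitting a degree-2 polynomial gives u(m) = 5m² + 2m + 4.
The coefficient of m is 2.

2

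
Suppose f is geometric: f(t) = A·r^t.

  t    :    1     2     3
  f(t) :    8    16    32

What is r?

2

Consecutive ratio: 16/8 = 2, and 32/16 = 2, so r = 2.
Then A·2^1 = 8 gives A = 4, and f(t) = 4·2^t.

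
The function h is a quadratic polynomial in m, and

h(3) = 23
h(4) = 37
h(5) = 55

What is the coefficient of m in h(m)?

Write h(m) = am² + bm + c; the 3 given values yield a linear system in the 3 coefficients.
Solving, h(m) = 2m² + 5.
The coefficient of m is 0.

0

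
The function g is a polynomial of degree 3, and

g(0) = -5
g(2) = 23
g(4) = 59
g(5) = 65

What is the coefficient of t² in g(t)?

Write g(t) = at³ + bt² + ct + d; the 4 given values yield a linear system in the 4 coefficients.
Solving, g(t) = -t³ + 7t² + 4t - 5.
The coefficient of t² is 7.

7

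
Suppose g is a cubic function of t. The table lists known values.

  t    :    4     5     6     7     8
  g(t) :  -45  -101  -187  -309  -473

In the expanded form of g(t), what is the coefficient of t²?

0

First differences: -56, -86, -122, -164. Second differences: -30, -36, -42. Third differences: -6, -6.
Level-3 differences are constant, so g has degree 3.
Fitting a degree-3 polynomial gives g(t) = -t³ + 5t - 1.
The coefficient of t² is 0.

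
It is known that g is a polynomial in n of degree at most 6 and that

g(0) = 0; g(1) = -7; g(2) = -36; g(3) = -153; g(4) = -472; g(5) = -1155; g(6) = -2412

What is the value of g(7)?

-4501

First differences: -7, -29, -117, -319, -683, -1257. Second differences: -22, -88, -202, -364, -574. Third differences: -66, -114, -162, -210. Fourth differences: -48, -48, -48.
Level-4 differences are constant, so g has degree 4.
Fitting a degree-4 polynomial gives g(n) = -2n^4 + n³ - 6n.
Then g(7) = -4501.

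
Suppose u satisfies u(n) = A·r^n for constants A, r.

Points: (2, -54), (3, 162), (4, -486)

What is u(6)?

Consecutive ratio: 162/(-54) = -3, and -486/162 = -3, so r = -3.
Then A·(-3)^2 = -54 gives A = -6, and u(n) = -6·(-3)^n.
u(6) = -6·(-3)^6 = -4374.

-4374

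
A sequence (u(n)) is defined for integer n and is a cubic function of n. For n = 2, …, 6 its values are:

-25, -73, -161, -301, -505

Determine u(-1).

-1

Write u(n) = an³ + bn² + cn + d; the 5 given values yield a linear system in the 4 coefficients.
Solving, u(n) = -2n³ - 2n² - 1.
Then u(-1) = -1.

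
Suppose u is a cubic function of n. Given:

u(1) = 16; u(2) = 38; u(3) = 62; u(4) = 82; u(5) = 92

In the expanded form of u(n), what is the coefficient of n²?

7

First differences: 22, 24, 20, 10. Second differences: 2, -4, -10. Third differences: -6, -6.
Level-3 differences are constant, so u has degree 3.
Fitting a degree-3 polynomial gives u(n) = -n³ + 7n² + 8n + 2.
The coefficient of n² is 7.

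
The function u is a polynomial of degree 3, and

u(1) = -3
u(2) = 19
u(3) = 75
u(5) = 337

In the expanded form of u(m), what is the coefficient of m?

Write u(m) = am³ + bm² + cm + d; the 4 given values yield a linear system in the 4 coefficients.
Solving, u(m) = 2m³ + 5m² - 7m - 3.
The coefficient of m is -7.

-7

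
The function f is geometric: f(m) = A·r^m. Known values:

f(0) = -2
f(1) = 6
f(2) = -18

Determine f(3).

Consecutive ratio: 6/(-2) = -3, and -18/6 = -3, so r = -3.
Then A·(-3)^0 = -2 gives A = -2, and f(m) = -2·(-3)^m.
f(3) = -2·(-3)^3 = 54.

54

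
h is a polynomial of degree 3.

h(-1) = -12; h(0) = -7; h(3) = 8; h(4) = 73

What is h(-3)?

-130

Write h(m) = am³ + bm² + cm + d; the 4 given values yield a linear system in the 4 coefficients.
Solving, h(m) = 3m³ - 6m² - 4m - 7.
Then h(-3) = -130.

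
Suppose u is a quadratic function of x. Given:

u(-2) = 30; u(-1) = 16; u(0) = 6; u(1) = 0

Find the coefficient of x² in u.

First differences: -14, -10, -6. Second differences: 4, 4.
Level-2 differences are constant, so u has degree 2.
Fitting a degree-2 polynomial gives u(x) = 2x² - 8x + 6.
The coefficient of x² is 2.

2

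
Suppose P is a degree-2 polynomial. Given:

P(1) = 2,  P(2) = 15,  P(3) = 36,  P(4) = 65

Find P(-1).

0

First differences: 13, 21, 29. Second differences: 8, 8.
Level-2 differences are constant, so P has degree 2.
Fitting a degree-2 polynomial gives P(n) = 4n² + n - 3.
Then P(-1) = 0.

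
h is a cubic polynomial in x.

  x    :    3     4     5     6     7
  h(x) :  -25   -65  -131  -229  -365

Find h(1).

Write h(x) = ax³ + bx² + cx + d; the 5 given values yield a linear system in the 4 coefficients.
Solving, h(x) = -x³ - x² + 4x - 1.
Then h(1) = 1.

1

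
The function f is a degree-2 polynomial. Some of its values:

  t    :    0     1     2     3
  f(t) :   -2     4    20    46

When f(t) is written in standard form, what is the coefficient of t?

First differences: 6, 16, 26. Second differences: 10, 10.
Level-2 differences are constant, so f has degree 2.
Fitting a degree-2 polynomial gives f(t) = 5t² + t - 2.
The coefficient of t is 1.

1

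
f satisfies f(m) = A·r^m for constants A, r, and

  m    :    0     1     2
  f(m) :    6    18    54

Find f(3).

162

Consecutive ratio: 18/6 = 3, and 54/18 = 3, so r = 3.
Then A·3^0 = 6 gives A = 6, and f(m) = 6·3^m.
f(3) = 6·3^3 = 162.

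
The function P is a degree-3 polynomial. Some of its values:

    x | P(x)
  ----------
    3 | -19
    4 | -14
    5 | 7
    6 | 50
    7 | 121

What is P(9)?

371

First differences: 5, 21, 43, 71. Second differences: 16, 22, 28. Third differences: 6, 6.
Level-3 differences are constant, so P has degree 3.
Fitting a degree-3 polynomial gives P(x) = x³ - 4x² - 4x + 2.
Then P(9) = 371.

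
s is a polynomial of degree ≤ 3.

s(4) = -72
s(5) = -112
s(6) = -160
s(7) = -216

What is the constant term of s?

8

First differences: -40, -48, -56. Second differences: -8, -8.
Level-2 differences are constant, so s has degree 2.
Fitting a degree-2 polynomial gives s(n) = -4n² - 4n + 8.
The constant term is s(0) = 8.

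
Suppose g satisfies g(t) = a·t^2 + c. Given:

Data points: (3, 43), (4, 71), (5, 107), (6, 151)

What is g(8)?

From g(3) = 43 and g(4) = 71: 9a + c = 43 and 16a + c = 71.
Subtracting: 7a = 28, so a = 4; then c = 43 − 4·9 = 7.
So g(t) = 4t² + 7, and g(8) = 263.

263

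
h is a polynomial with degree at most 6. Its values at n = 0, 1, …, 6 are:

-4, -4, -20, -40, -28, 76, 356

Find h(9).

First differences: 0, -16, -20, 12, 104, 280. Second differences: -16, -4, 32, 92, 176. Third differences: 12, 36, 60, 84. Fourth differences: 24, 24, 24.
Level-4 differences are constant, so h has degree 4.
Fitting a degree-4 polynomial gives h(n) = n^4 - 4n³ - 3n² + 6n - 4.
Then h(9) = 3452.

3452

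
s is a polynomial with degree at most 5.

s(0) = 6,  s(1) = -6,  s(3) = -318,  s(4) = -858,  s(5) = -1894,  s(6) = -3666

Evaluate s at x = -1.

2

Write s(x) = ax^5 + bx^4 + cx³ + dx² + ex + p; the 6 given values yield a linear system in the 6 coefficients.
Solving, the leading coefficient vanishes, and s(x) = -2x^4 - 4x³ - 6x² + 6.
Then s(-1) = 2.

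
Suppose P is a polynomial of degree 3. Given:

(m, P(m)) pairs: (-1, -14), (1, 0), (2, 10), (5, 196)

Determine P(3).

38

Write P(m) = am³ + bm² + cm + d; the 4 given values yield a linear system in the 4 coefficients.
Solving, P(m) = 2m³ - 3m² + 5m - 4.
Then P(3) = 38.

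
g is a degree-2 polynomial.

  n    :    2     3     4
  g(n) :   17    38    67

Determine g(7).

Write g(n) = an² + bn + c; the 3 given values yield a linear system in the 3 coefficients.
Solving, g(n) = 4n² + n - 1.
Then g(7) = 202.

202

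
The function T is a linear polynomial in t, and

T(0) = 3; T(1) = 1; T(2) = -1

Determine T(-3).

Write T(t) = at + b; the 3 given values yield a linear system in the 2 coefficients.
Solving, T(t) = -2t + 3.
Then T(-3) = 9.

9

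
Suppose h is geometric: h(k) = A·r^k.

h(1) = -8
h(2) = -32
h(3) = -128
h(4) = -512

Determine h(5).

-2048

Consecutive ratio: -32/(-8) = 4, and -128/(-32) = 4, so r = 4.
Then A·4^1 = -8 gives A = -2, and h(k) = -2·4^k.
h(5) = -2·4^5 = -2048.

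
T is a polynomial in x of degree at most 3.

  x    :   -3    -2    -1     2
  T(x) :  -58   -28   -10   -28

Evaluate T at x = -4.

-100

Write T(x) = ax³ + bx² + cx + d; the 4 given values yield a linear system in the 4 coefficients.
Solving, the leading coefficient vanishes, and T(x) = -6x² - 4.
Then T(-4) = -100.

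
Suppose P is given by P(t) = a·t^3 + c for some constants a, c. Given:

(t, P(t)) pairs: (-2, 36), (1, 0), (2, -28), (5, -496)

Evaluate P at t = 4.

From P(-2) = 36 and P(1) = 0: -8a + c = 36 and 1a + c = 0.
Subtracting: 9a = -36, so a = -4; then c = 36 − (-4)·(-8) = 4.
So P(t) = -4t³ + 4, and P(4) = -252.

-252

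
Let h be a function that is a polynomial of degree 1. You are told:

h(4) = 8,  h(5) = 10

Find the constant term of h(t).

0

Write h(t) = at + b; the 2 given values yield a linear system in the 2 coefficients.
Solving, h(t) = 2t.
The constant term is h(0) = 0.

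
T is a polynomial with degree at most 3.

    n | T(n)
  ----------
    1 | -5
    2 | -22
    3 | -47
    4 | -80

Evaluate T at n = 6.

Write T(n) = an³ + bn² + cn + d; the 4 given values yield a linear system in the 4 coefficients.
Solving, the leading coefficient vanishes, and T(n) = -4n² - 5n + 4.
Then T(6) = -170.

-170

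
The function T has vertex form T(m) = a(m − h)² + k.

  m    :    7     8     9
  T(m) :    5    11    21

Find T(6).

3

First differences 6, 10; second difference 4 = 2a, so a = 2.
Expanding, the m-coefficient is −2ah = -4h; matching it to the data gives h = 6, and then k = 3.
So T(m) = 2(m − 6)² + 3.
T(6) = 2·0² + 3 = 3.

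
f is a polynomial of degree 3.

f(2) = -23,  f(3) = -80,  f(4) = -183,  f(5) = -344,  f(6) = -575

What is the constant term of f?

First differences: -57, -103, -161, -231. Second differences: -46, -58, -70. Third differences: -12, -12.
Level-3 differences are constant, so f has degree 3.
Fitting a degree-3 polynomial gives f(m) = -2m³ - 5m² + 6m + 1.
The constant term is f(0) = 1.

1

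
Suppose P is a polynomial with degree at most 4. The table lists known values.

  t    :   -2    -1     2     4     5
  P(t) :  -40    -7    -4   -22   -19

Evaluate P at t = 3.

-15

Write P(t) = at^4 + bt³ + ct² + dt + e; the 5 given values yield a linear system in the 5 coefficients.
Solving, the leading coefficient vanishes, and P(t) = t³ - 7t² + 5t + 6.
Then P(3) = -15.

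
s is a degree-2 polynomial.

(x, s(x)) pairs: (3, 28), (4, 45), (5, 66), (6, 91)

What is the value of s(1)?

First differences: 17, 21, 25. Second differences: 4, 4.
Level-2 differences are constant, so s has degree 2.
Fitting a degree-2 polynomial gives s(x) = 2x² + 3x + 1.
Then s(1) = 6.

6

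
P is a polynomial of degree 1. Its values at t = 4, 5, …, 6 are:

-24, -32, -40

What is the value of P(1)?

Write P(t) = at + b; the 3 given values yield a linear system in the 2 coefficients.
Solving, P(t) = -8t + 8.
Then P(1) = 0.

0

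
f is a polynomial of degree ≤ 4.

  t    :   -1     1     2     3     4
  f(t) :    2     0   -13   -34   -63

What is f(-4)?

-55

Write f(t) = at^4 + bt³ + ct² + dt + e; the 5 given values yield a linear system in the 5 coefficients.
Solving, the top 2 coefficients vanish, and f(t) = -4t² - t + 5.
Then f(-4) = -55.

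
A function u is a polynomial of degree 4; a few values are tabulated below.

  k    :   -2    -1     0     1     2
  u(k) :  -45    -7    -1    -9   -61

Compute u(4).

-657

Write u(k) = ak^4 + bk³ + ck² + dk + e; the 5 given values yield a linear system in the 5 coefficients.
Solving, u(k) = -2k^4 - k³ - 5k² - 1.
Then u(4) = -657.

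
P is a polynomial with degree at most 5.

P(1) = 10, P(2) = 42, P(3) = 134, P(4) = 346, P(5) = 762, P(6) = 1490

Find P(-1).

6

First differences: 32, 92, 212, 416, 728. Second differences: 60, 120, 204, 312. Third differences: 60, 84, 108. Fourth differences: 24, 24.
Level-4 differences are constant, so P has degree 4.
Fitting a degree-4 polynomial gives P(t) = t^4 + 5t² + 2t + 2.
Then P(-1) = 6.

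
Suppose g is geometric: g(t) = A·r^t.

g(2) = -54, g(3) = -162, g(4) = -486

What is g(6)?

Consecutive ratio: -162/(-54) = 3, and -486/(-162) = 3, so r = 3.
Then A·3^2 = -54 gives A = -6, and g(t) = -6·3^t.
g(6) = -6·3^6 = -4374.

-4374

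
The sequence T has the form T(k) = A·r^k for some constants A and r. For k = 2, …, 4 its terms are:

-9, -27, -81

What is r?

3

Consecutive ratio: -27/(-9) = 3, and -81/(-27) = 3, so r = 3.
Then A·3^2 = -9 gives A = -1, and T(k) = -1·3^k.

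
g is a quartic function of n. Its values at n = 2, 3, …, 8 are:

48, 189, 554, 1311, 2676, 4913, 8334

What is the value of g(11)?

29541

First differences: 141, 365, 757, 1365, 2237, 3421. Second differences: 224, 392, 608, 872, 1184. Third differences: 168, 216, 264, 312. Fourth differences: 48, 48, 48.
Level-4 differences are constant, so g has degree 4.
Fitting a degree-4 polynomial gives g(n) = 2n^4 + 2n² + n + 6.
Then g(11) = 29541.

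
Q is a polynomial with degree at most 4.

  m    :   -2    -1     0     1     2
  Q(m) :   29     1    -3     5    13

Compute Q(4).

-19

Write Q(m) = am^4 + bm³ + cm² + dm + e; the 5 given values yield a linear system in the 5 coefficients.
Solving, the leading coefficient vanishes, and Q(m) = -2m³ + 6m² + 4m - 3.
Then Q(4) = -19.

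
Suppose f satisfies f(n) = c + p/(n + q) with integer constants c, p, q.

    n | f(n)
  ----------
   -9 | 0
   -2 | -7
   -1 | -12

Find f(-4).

-3

(f(n) − c)(n + q) = p for each data point; the three points give a linear system in c and q, then p follows.
Solving: c = 3, q = -1, p = 30, so f(n) = 3 + 30/(n − 1).
Then f(-4) = 3 + 30/(-5) = -3.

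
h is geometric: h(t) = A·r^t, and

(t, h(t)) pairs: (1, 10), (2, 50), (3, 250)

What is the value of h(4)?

1250

Consecutive ratio: 50/10 = 5, and 250/50 = 5, so r = 5.
Then A·5^1 = 10 gives A = 2, and h(t) = 2·5^t.
h(4) = 2·5^4 = 1250.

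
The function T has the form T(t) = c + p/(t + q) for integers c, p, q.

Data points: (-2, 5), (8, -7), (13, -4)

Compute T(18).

(T(t) − c)(t + q) = p for each data point; the three points give a linear system in c and q, then p follows.
Solving: c = -1, q = -3, p = -30, so T(t) = -1 − 30/(t − 3).
Then T(18) = -1 − 30/15 = -3.

-3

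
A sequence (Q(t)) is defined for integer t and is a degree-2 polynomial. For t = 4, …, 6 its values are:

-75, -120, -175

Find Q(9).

Write Q(t) = at² + bt + c; the 3 given values yield a linear system in the 3 coefficients.
Solving, Q(t) = -5t² + 5.
Then Q(9) = -400.

-400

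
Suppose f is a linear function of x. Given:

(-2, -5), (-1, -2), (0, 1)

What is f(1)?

First differences: 3, 3.
Level-1 differences are constant, so f has degree 1.
Fitting a degree-1 polynomial gives f(x) = 3x + 1.
Then f(1) = 4.

4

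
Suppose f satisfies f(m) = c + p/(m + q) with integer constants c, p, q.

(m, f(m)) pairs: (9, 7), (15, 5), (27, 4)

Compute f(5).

15

(f(m) − c)(m + q) = p for each data point; the three points give a linear system in c and q, then p follows.
Solving: c = 3, q = -3, p = 24, so f(m) = 3 + 24/(m − 3).
Then f(5) = 3 + 24/2 = 15.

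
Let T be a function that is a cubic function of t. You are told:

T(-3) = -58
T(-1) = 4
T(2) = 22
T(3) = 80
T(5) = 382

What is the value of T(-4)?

Write T(t) = at³ + bt² + ct + d; the 5 given values yield a linear system in the 4 coefficients.
Solving, T(t) = 3t³ + t² - 4t + 2.
Then T(-4) = -158.

-158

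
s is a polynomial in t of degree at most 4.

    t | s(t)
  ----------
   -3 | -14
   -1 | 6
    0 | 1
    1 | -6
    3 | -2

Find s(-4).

Write s(t) = at^4 + bt³ + ct² + dt + e; the 5 given values yield a linear system in the 5 coefficients.
Solving, the leading coefficient vanishes, and s(t) = t³ - t² - 7t + 1.
Then s(-4) = -51.

-51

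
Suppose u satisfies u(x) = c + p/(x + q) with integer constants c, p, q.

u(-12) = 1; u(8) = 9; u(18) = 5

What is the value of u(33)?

4

(u(x) − c)(x + q) = p for each data point; the three points give a linear system in c and q, then p follows.
Solving: c = 3, q = -3, p = 30, so u(x) = 3 + 30/(x − 3).
Then u(33) = 3 + 30/30 = 4.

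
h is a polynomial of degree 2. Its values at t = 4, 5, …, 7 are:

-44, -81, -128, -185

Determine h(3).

-17

First differences: -37, -47, -57. Second differences: -10, -10.
Level-2 differences are constant, so h has degree 2.
Fitting a degree-2 polynomial gives h(t) = -5t² + 8t + 4.
Then h(3) = -17.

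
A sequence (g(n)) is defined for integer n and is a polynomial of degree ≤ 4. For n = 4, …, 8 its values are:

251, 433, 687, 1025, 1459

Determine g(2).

55

Write g(n) = an^4 + bn³ + cn² + dn + e; the 5 given values yield a linear system in the 5 coefficients.
Solving, the leading coefficient vanishes, and g(n) = 2n³ + 6n² + 6n + 3.
Then g(2) = 55.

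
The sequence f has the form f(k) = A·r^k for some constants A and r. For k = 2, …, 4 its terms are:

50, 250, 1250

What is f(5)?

Consecutive ratio: 250/50 = 5, and 1250/250 = 5, so r = 5.
Then A·5^2 = 50 gives A = 2, and f(k) = 2·5^k.
f(5) = 2·5^5 = 6250.

6250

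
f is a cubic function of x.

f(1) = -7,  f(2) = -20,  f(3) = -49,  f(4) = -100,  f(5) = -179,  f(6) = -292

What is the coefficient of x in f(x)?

0

First differences: -13, -29, -51, -79, -113. Second differences: -16, -22, -28, -34. Third differences: -6, -6, -6.
Level-3 differences are constant, so f has degree 3.
Fitting a degree-3 polynomial gives f(x) = -x³ - 2x² - 4.
The coefficient of x is 0.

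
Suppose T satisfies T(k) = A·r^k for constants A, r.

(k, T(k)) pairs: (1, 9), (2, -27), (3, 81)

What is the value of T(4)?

-243

Consecutive ratio: -27/9 = -3, and 81/(-27) = -3, so r = -3.
Then A·(-3)^1 = 9 gives A = -3, and T(k) = -3·(-3)^k.
T(4) = -3·(-3)^4 = -243.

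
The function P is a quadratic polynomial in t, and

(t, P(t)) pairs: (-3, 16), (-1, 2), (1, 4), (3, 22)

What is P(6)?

Write P(t) = at² + bt + c; the 4 given values yield a linear system in the 3 coefficients.
Solving, P(t) = 2t² + t + 1.
Then P(6) = 79.

79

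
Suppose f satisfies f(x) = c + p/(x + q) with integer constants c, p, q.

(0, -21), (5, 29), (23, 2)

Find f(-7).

(f(x) − c)(x + q) = p for each data point; the three points give a linear system in c and q, then p follows.
Solving: c = -1, q = -3, p = 60, so f(x) = -1 + 60/(x − 3).
Then f(-7) = -1 + 60/(-10) = -7.

-7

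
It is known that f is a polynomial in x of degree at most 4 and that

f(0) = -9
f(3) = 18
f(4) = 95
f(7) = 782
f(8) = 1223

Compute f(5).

236

Write f(x) = ax^4 + bx³ + cx² + dx + e; the 5 given values yield a linear system in the 5 coefficients.
Solving, the leading coefficient vanishes, and f(x) = 3x³ - 4x² - 6x - 9.
Then f(5) = 236.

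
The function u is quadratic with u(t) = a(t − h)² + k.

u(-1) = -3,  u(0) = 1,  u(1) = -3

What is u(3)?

-35

First differences 4, -4; second difference -8 = 2a, so a = -4.
Expanding, the t-coefficient is −2ah = 8h; matching it to the data gives h = 0, and then k = 1.
So u(t) = -4(t + 0)² + 1.
u(3) = -4·3² + 1 = -35.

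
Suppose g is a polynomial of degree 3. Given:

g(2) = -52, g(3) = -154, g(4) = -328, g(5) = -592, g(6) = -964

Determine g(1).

-4

First differences: -102, -174, -264, -372. Second differences: -72, -90, -108. Third differences: -18, -18.
Level-3 differences are constant, so g has degree 3.
Fitting a degree-3 polynomial gives g(n) = -3n³ - 9n² + 8.
Then g(1) = -4.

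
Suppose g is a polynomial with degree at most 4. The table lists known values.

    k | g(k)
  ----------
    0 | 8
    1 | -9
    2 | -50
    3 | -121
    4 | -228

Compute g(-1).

7

First differences: -17, -41, -71, -107. Second differences: -24, -30, -36. Third differences: -6, -6.
Level-3 differences are constant, so g has degree 3.
Fitting a degree-3 polynomial gives g(k) = -k³ - 9k² - 7k + 8.
Then g(-1) = 7.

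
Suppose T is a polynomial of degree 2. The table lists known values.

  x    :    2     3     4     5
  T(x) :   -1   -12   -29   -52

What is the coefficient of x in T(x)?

4

First differences: -11, -17, -23. Second differences: -6, -6.
Level-2 differences are constant, so T has degree 2.
Fitting a degree-2 polynomial gives T(x) = -3x² + 4x + 3.
The coefficient of x is 4.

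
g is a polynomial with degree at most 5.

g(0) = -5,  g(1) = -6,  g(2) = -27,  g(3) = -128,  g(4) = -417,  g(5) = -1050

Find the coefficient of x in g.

1

Write g(x) = ax^5 + bx^4 + cx³ + dx² + ex + p; the 6 given values yield a linear system in the 6 coefficients.
Solving, the leading coefficient vanishes, and g(x) = -2x^4 + 2x³ - 2x² + x - 5.
The coefficient of x is 1.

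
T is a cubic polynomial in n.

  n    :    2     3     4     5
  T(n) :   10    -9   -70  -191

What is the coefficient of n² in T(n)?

Write T(n) = an³ + bn² + cn + d; the 4 given values yield a linear system in the 4 coefficients.
Solving, T(n) = -3n³ + 6n² + 8n - 6.
The coefficient of n² is 6.

6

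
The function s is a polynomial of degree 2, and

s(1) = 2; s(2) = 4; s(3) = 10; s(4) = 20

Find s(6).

52

First differences: 2, 6, 10. Second differences: 4, 4.
Level-2 differences are constant, so s has degree 2.
Fitting a degree-2 polynomial gives s(t) = 2t² - 4t + 4.
Then s(6) = 52.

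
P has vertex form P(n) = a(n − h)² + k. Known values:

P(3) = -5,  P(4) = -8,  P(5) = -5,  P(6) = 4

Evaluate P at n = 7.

First differences -3, 3, 9; second difference 6 = 2a, so a = 3.
Expanding, the n-coefficient is −2ah = -6h; matching it to the data gives h = 4, and then k = -8.
So P(n) = 3(n − 4)² − 8.
P(7) = 3·3² − 8 = 19.

19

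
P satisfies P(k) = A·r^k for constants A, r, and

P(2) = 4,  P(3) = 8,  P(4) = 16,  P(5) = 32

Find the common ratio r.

Consecutive ratio: 8/4 = 2, and 16/8 = 2, so r = 2.
Then A·2^2 = 4 gives A = 1, and P(k) = 1·2^k.

2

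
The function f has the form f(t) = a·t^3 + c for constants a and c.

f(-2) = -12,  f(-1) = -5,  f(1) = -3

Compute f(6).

From f(-2) = -12 and f(-1) = -5: -8a + c = -12 and -1a + c = -5.
Subtracting: 7a = 7, so a = 1; then c = -12 − 1·(-8) = -4.
So f(t) = 1t³ − 4, and f(6) = 212.

212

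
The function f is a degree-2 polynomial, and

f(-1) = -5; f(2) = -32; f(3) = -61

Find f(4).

-100

Write f(m) = am² + bm + c; the 3 given values yield a linear system in the 3 coefficients.
Solving, f(m) = -5m² - 4m - 4.
Then f(4) = -100.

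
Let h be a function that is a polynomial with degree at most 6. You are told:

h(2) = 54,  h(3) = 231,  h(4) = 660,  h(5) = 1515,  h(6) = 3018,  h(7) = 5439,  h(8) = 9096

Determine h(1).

First differences: 177, 429, 855, 1503, 2421, 3657. Second differences: 252, 426, 648, 918, 1236. Third differences: 174, 222, 270, 318. Fourth differences: 48, 48, 48.
Level-4 differences are constant, so h has degree 4.
Fitting a degree-4 polynomial gives h(x) = 2x^4 + x³ + 7x² - 7x.
Then h(1) = 3.

3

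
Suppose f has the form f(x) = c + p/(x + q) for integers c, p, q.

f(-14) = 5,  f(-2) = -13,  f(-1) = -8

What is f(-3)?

(f(x) − c)(x + q) = p for each data point; the three points give a linear system in c and q, then p follows.
Solving: c = 2, q = 4, p = -30, so f(x) = 2 − 30/(x + 4).
Then f(-3) = 2 − 30/1 = -28.

-28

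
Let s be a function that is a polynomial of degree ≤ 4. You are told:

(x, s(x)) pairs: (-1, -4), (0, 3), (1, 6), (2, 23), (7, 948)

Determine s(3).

72

Write s(x) = ax^4 + bx³ + cx² + dx + e; the 5 given values yield a linear system in the 5 coefficients.
Solving, the leading coefficient vanishes, and s(x) = 3x³ - 2x² + 2x + 3.
Then s(3) = 72.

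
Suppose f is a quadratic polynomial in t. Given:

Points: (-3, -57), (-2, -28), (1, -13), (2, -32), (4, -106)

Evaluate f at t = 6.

Write f(t) = at² + bt + c; the 5 given values yield a linear system in the 3 coefficients.
Solving, f(t) = -6t² - t - 6.
Then f(6) = -228.

-228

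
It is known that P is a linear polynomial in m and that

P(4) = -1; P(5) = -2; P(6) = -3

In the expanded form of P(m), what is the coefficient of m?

-1

First differences: -1, -1.
Level-1 differences are constant, so P has degree 1.
Fitting a degree-1 polynomial gives P(m) = -m + 3.
The coefficient of m is -1.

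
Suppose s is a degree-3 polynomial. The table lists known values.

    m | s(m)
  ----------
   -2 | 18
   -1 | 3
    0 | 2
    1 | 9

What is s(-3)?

53

Write s(m) = am³ + bm² + cm + d; the 4 given values yield a linear system in the 4 coefficients.
Solving, s(m) = -m³ + 4m² + 4m + 2.
Then s(-3) = 53.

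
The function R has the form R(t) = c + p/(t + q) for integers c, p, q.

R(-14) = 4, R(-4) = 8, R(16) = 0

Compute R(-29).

(R(t) − c)(t + q) = p for each data point; the three points give a linear system in c and q, then p follows.
Solving: c = 2, q = -1, p = -30, so R(t) = 2 − 30/(t − 1).
Then R(-29) = 2 − 30/(-30) = 3.

3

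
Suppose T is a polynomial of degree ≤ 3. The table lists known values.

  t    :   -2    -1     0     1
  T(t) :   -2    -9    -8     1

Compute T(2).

18

First differences: -7, 1, 9. Second differences: 8, 8.
Level-2 differences are constant, so T has degree 2.
Extending the table by one column gives the next first difference 17, so T(2) = 1 + 17 = 18.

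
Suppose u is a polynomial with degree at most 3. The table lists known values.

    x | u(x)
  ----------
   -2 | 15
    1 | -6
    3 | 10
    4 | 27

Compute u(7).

114

Write u(x) = ax³ + bx² + cx + d; the 4 given values yield a linear system in the 4 coefficients.
Solving, the leading coefficient vanishes, and u(x) = 3x² - 4x - 5.
Then u(7) = 114.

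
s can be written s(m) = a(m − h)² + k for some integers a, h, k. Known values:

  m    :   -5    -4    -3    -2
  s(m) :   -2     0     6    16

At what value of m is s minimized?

-5

First differences 2, 6, 10; second difference 4 = 2a, so a = 2.
Expanding, the m-coefficient is −2ah = -4h; matching it to the data gives h = -5, and then k = -2.
So s(m) = 2(m + 5)² − 2.
Hence h = -5.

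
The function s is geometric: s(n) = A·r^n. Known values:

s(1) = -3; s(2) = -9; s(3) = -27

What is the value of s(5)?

Consecutive ratio: -9/(-3) = 3, and -27/(-9) = 3, so r = 3.
Then A·3^1 = -3 gives A = -1, and s(n) = -1·3^n.
s(5) = -1·3^5 = -243.

-243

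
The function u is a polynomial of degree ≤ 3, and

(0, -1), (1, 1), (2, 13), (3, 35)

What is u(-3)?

First differences: 2, 12, 22. Second differences: 10, 10.
Level-2 differences are constant, so u has degree 2.
Fitting a degree-2 polynomial gives u(k) = 5k² - 3k - 1.
Then u(-3) = 53.

53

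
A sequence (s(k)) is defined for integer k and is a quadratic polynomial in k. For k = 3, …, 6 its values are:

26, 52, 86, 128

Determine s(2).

8

First differences: 26, 34, 42. Second differences: 8, 8.
Level-2 differences are constant, so s has degree 2.
Fitting a degree-2 polynomial gives s(k) = 4k² - 2k - 4.
Then s(2) = 8.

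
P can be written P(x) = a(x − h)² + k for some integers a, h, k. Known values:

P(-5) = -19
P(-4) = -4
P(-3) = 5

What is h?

First differences 15, 9; second difference -6 = 2a, so a = -3.
Expanding, the x-coefficient is −2ah = 6h; matching it to the data gives h = -2, and then k = 8.
So P(x) = -3(x + 2)² + 8.
Hence h = -2.

-2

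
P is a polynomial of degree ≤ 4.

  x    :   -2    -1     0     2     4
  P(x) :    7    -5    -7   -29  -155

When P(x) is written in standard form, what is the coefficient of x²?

-1

Write P(x) = ax^4 + bx³ + cx² + dx + e; the 5 given values yield a linear system in the 5 coefficients.
Solving, the leading coefficient vanishes, and P(x) = -2x³ - x² - x - 7.
The coefficient of x² is -1.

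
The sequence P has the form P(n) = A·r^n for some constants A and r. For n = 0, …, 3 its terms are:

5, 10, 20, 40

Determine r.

Consecutive ratio: 10/5 = 2, and 20/10 = 2, so r = 2.
Then A·2^0 = 5 gives A = 5, and P(n) = 5·2^n.

2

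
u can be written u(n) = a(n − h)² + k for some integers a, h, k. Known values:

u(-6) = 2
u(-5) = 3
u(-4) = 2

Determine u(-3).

-1

First differences 1, -1; second difference -2 = 2a, so a = -1.
Expanding, the n-coefficient is −2ah = 2h; matching it to the data gives h = -5, and then k = 3.
So u(n) = -1(n + 5)² + 3.
u(-3) = -1·2² + 3 = -1.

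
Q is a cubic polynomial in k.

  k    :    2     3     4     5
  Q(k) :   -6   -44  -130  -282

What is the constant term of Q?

-2

Write Q(k) = ak³ + bk² + ck + d; the 4 given values yield a linear system in the 4 coefficients.
Solving, Q(k) = -3k³ + 3k² + 4k - 2.
The constant term is Q(0) = -2.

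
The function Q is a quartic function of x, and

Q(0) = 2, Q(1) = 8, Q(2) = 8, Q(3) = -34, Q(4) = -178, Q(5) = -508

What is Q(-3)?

First differences: 6, 0, -42, -144, -330. Second differences: -6, -42, -102, -186. Third differences: -36, -60, -84. Fourth differences: -24, -24.
Level-4 differences are constant, so Q has degree 4.
Fitting a degree-4 polynomial gives Q(x) = -x^4 + 4x² + 3x + 2.
Then Q(-3) = -52.

-52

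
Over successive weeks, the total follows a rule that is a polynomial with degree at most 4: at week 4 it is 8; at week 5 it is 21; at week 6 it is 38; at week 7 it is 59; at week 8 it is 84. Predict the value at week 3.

Write the value at x as s(x).
Write s(x) = ax^4 + bx³ + cx² + dx + e; the 5 given values yield a linear system in the 5 coefficients.
Solving, the top 2 coefficients vanish, and s(x) = 2x² - 5x - 4.
Then s(3) = -1.

-1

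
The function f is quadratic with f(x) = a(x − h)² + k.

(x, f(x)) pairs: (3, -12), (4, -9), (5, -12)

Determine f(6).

-21

First differences 3, -3; second difference -6 = 2a, so a = -3.
Expanding, the x-coefficient is −2ah = 6h; matching it to the data gives h = 4, and then k = -9.
So f(x) = -3(x − 4)² − 9.
f(6) = -3·2² − 9 = -21.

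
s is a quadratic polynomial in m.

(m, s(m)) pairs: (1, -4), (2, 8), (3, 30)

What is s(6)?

156

Write s(m) = am² + bm + c; the 3 given values yield a linear system in the 3 coefficients.
Solving, s(m) = 5m² - 3m - 6.
Then s(6) = 156.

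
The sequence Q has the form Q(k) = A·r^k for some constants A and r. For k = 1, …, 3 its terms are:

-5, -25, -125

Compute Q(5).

Consecutive ratio: -25/(-5) = 5, and -125/(-25) = 5, so r = 5.
Then A·5^1 = -5 gives A = -1, and Q(k) = -1·5^k.
Q(5) = -1·5^5 = -3125.

-3125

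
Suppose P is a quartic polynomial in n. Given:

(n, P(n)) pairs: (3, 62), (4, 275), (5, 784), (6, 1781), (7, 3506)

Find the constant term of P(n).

Write P(n) = an^4 + bn³ + cn² + dn + e; the 5 given values yield a linear system in the 5 coefficients.
Solving, P(n) = 2n^4 - 4n³ + 2n² - 3n - 1.
The constant term is P(0) = -1.

-1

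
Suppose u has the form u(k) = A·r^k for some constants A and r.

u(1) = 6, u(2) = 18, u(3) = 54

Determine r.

Consecutive ratio: 18/6 = 3, and 54/18 = 3, so r = 3.
Then A·3^1 = 6 gives A = 2, and u(k) = 2·3^k.

3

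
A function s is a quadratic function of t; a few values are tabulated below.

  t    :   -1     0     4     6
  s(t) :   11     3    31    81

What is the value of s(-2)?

Write s(t) = at² + bt + c; the 4 given values yield a linear system in the 3 coefficients.
Solving, s(t) = 3t² - 5t + 3.
Then s(-2) = 25.

25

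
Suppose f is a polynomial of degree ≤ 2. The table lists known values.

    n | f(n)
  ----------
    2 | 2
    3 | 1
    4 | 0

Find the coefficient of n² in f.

First differences: -1, -1.
Level-1 differences are constant, so f has degree 1.
Fitting a degree-1 polynomial gives f(n) = -n + 4.
The coefficient of n² is 0.

0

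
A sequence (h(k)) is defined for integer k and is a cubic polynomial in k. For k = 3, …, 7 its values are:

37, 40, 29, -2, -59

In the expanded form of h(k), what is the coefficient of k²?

5

First differences: 3, -11, -31, -57. Second differences: -14, -20, -26. Third differences: -6, -6.
Level-3 differences are constant, so h has degree 3.
Fitting a degree-3 polynomial gives h(k) = -k³ + 5k² + 5k + 4.
The coefficient of k² is 5.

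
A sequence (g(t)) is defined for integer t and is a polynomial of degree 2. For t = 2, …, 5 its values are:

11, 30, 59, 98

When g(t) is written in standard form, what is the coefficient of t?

-6

First differences: 19, 29, 39. Second differences: 10, 10.
Level-2 differences are constant, so g has degree 2.
Fitting a degree-2 polynomial gives g(t) = 5t² - 6t + 3.
The coefficient of t is -6.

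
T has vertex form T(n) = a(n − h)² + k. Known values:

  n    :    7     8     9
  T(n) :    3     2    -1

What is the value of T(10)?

-6

First differences -1, -3; second difference -2 = 2a, so a = -1.
Expanding, the n-coefficient is −2ah = 2h; matching it to the data gives h = 7, and then k = 3.
So T(n) = -1(n − 7)² + 3.
T(10) = -1·3² + 3 = -6.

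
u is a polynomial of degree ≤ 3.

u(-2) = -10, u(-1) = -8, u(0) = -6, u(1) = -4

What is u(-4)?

First differences: 2, 2, 2.
Level-1 differences are constant, so u has degree 1.
Fitting a degree-1 polynomial gives u(x) = 2x - 6.
Then u(-4) = -14.

-14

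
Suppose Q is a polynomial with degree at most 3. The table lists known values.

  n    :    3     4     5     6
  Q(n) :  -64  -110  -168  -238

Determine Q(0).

Write Q(n) = an³ + bn² + cn + d; the 4 given values yield a linear system in the 4 coefficients.
Solving, the leading coefficient vanishes, and Q(n) = -6n² - 4n + 2.
Then Q(0) = 2.

2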